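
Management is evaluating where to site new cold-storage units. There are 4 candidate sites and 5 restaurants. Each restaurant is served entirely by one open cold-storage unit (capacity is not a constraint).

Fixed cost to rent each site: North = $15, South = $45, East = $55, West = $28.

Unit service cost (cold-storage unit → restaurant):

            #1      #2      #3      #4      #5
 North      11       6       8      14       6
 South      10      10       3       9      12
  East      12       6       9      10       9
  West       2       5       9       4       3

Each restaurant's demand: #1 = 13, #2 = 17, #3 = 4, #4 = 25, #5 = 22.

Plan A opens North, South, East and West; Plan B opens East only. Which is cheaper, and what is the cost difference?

Plan A is cheaper by 365.

Plan A: {North, South, East, West}: #1→West 2·13=26, #2→West 5·17=85, #3→South 3·4=12, #4→West 4·25=100, #5→West 3·22=66. Service 289; fixed 143; total 432.
Plan B: {East}: #1→East 12·13=156, #2→East 6·17=102, #3→East 9·4=36, #4→East 10·25=250, #5→East 9·22=198. Service 742; fixed 55; total 797.
Difference: |432 − 797| = 365.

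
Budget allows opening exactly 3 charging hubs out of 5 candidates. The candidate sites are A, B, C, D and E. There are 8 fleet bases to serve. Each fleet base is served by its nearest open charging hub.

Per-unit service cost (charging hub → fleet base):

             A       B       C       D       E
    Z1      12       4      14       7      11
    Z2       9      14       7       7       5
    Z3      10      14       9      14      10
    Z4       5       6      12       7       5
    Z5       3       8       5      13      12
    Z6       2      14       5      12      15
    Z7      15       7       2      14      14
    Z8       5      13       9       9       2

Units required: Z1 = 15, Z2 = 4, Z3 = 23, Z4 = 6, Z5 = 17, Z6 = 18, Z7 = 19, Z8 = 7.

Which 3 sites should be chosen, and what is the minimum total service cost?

Choose A, B and C; total service cost 485.

With exactly 3 open, each fleet base uses its cheapest among the chosen.
{A, B, C}: Z1→B 4·15=60, Z2→C 7·4=28, Z3→C 9·23=207, Z4→A 5·6=30, Z5→A 3·17=51, Z6→A 2·18=36, Z7→C 2·19=38, Z8→A 5·7=35. Service cost 485.
{A, C, D}: service cost 530
{B, C, E}: service cost 544
Among all 10 size-3 choices, {A, B, C} is lowest.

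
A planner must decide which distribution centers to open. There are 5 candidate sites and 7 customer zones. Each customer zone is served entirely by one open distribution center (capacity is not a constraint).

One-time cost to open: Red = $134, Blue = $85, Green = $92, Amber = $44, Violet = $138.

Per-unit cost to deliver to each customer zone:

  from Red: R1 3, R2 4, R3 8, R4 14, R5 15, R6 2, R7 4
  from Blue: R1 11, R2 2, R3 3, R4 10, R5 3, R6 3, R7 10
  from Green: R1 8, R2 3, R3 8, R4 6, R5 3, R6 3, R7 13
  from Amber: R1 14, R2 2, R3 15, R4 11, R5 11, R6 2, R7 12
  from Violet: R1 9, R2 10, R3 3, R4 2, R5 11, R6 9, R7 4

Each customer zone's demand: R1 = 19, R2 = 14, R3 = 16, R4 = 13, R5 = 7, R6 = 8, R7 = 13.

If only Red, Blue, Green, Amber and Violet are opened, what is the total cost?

Each customer zone is assigned to its cheapest site among the open ones.
{Red, Blue, Green, Amber, Violet}: R1→Red 3·19=57, R2→Blue 2·14=28, R3→Blue 3·16=48, R4→Violet 2·13=26, R5→Blue 3·7=21, R6→Red 2·8=16, R7→Red 4·13=52. Service 248; fixed 493; total 741.

Total cost: 741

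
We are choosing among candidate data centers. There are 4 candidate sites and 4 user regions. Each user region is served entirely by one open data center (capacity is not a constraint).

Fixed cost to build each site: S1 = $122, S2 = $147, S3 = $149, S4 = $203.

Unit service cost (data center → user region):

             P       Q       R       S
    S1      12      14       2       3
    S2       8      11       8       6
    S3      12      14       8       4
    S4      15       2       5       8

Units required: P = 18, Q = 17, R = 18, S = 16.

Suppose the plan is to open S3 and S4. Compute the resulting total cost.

Each user region is assigned to its cheapest site among the open ones.
{S3, S4}: P→S3 12·18=216, Q→S4 2·17=34, R→S4 5·18=90, S→S3 4·16=64. Service 404; fixed 352; total 756.

Total cost: 756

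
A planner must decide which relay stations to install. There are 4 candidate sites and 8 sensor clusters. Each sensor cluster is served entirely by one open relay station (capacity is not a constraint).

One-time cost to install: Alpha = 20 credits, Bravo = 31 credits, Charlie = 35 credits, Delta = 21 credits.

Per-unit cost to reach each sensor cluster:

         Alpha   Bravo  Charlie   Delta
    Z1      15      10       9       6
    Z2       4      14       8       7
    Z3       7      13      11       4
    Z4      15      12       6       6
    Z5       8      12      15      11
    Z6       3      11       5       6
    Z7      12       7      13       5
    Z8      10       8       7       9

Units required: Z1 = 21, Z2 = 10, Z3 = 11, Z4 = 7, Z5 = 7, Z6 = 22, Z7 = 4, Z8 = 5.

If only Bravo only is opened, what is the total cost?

Total cost: 1002

Each sensor cluster is assigned to its cheapest site among the open ones.
{Bravo}: Z1→Bravo 10·21=210, Z2→Bravo 14·10=140, Z3→Bravo 13·11=143, Z4→Bravo 12·7=84, Z5→Bravo 12·7=84, Z6→Bravo 11·22=242, Z7→Bravo 7·4=28, Z8→Bravo 8·5=40. Service 971; fixed 31; total 1002.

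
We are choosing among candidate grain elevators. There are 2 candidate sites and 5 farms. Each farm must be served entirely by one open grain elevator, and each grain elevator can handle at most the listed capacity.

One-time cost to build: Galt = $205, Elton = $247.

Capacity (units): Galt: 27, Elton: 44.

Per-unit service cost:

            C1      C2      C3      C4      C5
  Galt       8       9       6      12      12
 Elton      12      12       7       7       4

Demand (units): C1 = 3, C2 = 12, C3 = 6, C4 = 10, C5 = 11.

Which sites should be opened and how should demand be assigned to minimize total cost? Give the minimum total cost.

Minimum total cost: 583

Open {Elton}: C1→Elton 12·3=36, C2→Elton 12·12=144, C3→Elton 7·6=42, C4→Elton 7·10=70, C5→Elton 4·11=44.
Loads: Elton carries 42/44. Service 336; fixed 247; total 583.
Next best feasible plan costs 734.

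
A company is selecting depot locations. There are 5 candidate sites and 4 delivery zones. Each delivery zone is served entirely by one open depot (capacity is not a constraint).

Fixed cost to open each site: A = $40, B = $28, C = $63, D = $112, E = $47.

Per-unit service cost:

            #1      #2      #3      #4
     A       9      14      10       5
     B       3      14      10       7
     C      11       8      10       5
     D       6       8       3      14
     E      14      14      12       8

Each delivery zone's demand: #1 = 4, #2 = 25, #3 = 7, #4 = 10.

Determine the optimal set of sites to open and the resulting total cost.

For any fixed open set, each delivery zone goes to its cheapest open site; total = fixed + service.
{B, C}: #1→B 3·4=12, #2→C 8·25=200, #3→B 10·7=70, #4→C 5·10=50. Service 332; fixed 91; total 423.
{C}: #1→C 11·4=44, #2→C 8·25=200, #3→C 10·7=70, #4→C 5·10=50. Service 364; fixed 63; total 427.
{B, D}: #1→B 3·4=12, #2→D 8·25=200, #3→D 3·7=21, #4→B 7·10=70. Service 303; fixed 140; total 443.
{A, B, C, D, E}: #1→B 3·4=12, #2→C 8·25=200, #3→D 3·7=21, #4→A 5·10=50. Service 283; fixed 290; total 573.
No other subset beats 423.

Open B and C; minimum total cost 423.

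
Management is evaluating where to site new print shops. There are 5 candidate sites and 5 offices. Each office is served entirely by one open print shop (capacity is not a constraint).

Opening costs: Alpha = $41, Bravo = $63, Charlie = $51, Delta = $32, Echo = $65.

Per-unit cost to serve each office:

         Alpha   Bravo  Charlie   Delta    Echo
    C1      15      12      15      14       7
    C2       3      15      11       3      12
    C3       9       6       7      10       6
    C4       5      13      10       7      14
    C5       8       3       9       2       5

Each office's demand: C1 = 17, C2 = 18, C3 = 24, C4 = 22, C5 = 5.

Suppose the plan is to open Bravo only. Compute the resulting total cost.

Total cost: 982

Each office is assigned to its cheapest site among the open ones.
{Bravo}: C1→Bravo 12·17=204, C2→Bravo 15·18=270, C3→Bravo 6·24=144, C4→Bravo 13·22=286, C5→Bravo 3·5=15. Service 919; fixed 63; total 982.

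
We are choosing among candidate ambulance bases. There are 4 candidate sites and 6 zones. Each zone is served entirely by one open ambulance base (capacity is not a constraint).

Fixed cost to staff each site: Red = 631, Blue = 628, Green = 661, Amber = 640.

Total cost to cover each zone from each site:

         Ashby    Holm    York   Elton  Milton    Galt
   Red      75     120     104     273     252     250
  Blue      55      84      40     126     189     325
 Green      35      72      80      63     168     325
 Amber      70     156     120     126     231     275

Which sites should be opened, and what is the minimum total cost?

Open Green only; minimum total cost 1404.

For any fixed open set, each zone goes to its cheapest open site; total = fixed + service.
{Green}: Ashby→Green 35, Holm→Green 72, York→Green 80, Elton→Green 63, Milton→Green 168, Galt→Green 325. Service 743; fixed 661; total 1404.
{Blue}: Ashby→Blue 55, Holm→Blue 84, York→Blue 40, Elton→Blue 126, Milton→Blue 189, Galt→Blue 325. Service 819; fixed 628; total 1447.
{Amber}: Ashby→Amber 70, Holm→Amber 156, York→Amber 120, Elton→Amber 126, Milton→Amber 231, Galt→Amber 275. Service 978; fixed 640; total 1618.
{Red, Blue, Green, Amber}: service 628 + fixed 2560 = 3188
(All 15 nonempty subsets were checked; Green only is lowest.)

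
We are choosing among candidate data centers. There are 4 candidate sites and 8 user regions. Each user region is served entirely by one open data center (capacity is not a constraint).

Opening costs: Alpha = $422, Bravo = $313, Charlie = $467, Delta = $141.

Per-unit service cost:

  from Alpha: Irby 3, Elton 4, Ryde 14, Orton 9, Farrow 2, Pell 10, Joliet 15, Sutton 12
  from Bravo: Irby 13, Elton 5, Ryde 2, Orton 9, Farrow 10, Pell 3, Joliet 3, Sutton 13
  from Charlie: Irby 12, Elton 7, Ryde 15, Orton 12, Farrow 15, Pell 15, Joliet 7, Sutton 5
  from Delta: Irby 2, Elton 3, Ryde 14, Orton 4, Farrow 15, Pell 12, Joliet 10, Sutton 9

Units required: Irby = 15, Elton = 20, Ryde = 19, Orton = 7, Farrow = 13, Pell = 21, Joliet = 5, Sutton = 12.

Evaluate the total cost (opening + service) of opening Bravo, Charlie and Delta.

Each user region is assigned to its cheapest site among the open ones.
{Bravo, Charlie, Delta}: Irby→Delta 2·15=30, Elton→Delta 3·20=60, Ryde→Bravo 2·19=38, Orton→Delta 4·7=28, Farrow→Bravo 10·13=130, Pell→Bravo 3·21=63, Joliet→Bravo 3·5=15, Sutton→Charlie 5·12=60. Service 424; fixed 921; total 1345.

Total cost: 1345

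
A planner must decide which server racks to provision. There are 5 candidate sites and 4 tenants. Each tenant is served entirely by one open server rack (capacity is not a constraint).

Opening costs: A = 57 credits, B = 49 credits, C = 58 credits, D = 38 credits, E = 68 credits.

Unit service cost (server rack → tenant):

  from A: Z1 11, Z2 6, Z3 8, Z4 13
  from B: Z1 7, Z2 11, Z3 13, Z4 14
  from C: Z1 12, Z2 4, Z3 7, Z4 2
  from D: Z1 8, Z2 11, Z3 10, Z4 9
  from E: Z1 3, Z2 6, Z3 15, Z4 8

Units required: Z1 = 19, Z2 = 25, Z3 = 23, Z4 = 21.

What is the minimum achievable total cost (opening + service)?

Minimum total cost: 486

For any fixed open set, each tenant goes to its cheapest open site; total = fixed + service.
{C, E}: Z1→E 3·19=57, Z2→C 4·25=100, Z3→C 7·23=161, Z4→C 2·21=42. Service 360; fixed 126; total 486.
{C, D, E}: service 360 + fixed 164 = 524
{B, C, E}: Z1→E 3·19=57, Z2→C 4·25=100, Z3→C 7·23=161, Z4→C 2·21=42. Service 360; fixed 175; total 535.
{A, B, C, D, E}: service 360 + fixed 270 = 630
No other subset beats 486.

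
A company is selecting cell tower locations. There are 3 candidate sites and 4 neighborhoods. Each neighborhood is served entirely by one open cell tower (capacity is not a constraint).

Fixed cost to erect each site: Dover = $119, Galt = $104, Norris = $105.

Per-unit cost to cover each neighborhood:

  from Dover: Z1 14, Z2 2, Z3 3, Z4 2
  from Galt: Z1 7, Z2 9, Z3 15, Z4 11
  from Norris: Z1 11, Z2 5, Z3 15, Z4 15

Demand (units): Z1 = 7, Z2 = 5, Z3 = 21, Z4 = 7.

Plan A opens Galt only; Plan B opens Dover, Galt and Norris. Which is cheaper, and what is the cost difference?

Plan B is cheaper by 126.

Plan A: {Galt}: Z1→Galt 7·7=49, Z2→Galt 9·5=45, Z3→Galt 15·21=315, Z4→Galt 11·7=77. Service 486; fixed 104; total 590.
Plan B: {Dover, Galt, Norris}: Z1→Galt 7·7=49, Z2→Dover 2·5=10, Z3→Dover 3·21=63, Z4→Dover 2·7=14. Service 136; fixed 328; total 464.
Difference: |590 − 464| = 126.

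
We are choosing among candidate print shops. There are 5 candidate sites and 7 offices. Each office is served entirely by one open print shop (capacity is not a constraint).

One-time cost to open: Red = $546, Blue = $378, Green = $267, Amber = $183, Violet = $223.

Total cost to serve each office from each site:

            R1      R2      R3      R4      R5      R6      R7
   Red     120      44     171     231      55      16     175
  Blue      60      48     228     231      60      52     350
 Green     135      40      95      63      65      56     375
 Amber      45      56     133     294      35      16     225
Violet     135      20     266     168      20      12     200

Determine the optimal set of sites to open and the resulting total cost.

For any fixed open set, each office goes to its cheapest open site; total = fixed + service.
{Green, Amber}: R1→Amber 45, R2→Green 40, R3→Green 95, R4→Green 63, R5→Amber 35, R6→Amber 16, R7→Amber 225. Service 519; fixed 450; total 969.
{Amber}: R1→Amber 45, R2→Amber 56, R3→Amber 133, R4→Amber 294, R5→Amber 35, R6→Amber 16, R7→Amber 225. Service 804; fixed 183; total 987.
{Amber, Violet}: service 598 + fixed 406 = 1004
{Red, Blue, Green, Amber, Violet}: service 430 + fixed 1597 = 2027
No other subset beats 969.

Open Green and Amber; minimum total cost 969.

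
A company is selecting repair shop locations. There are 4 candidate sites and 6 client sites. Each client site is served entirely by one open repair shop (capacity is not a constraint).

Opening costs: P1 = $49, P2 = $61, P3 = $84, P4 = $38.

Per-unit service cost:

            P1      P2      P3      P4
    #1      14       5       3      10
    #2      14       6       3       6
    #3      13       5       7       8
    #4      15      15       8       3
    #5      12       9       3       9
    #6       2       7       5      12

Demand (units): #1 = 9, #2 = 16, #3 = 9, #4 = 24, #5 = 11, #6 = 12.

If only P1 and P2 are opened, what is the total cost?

Total cost: 779

Each client site is assigned to its cheapest site among the open ones.
{P1, P2}: #1→P2 5·9=45, #2→P2 6·16=96, #3→P2 5·9=45, #4→P1 15·24=360, #5→P2 9·11=99, #6→P1 2·12=24. Service 669; fixed 110; total 779.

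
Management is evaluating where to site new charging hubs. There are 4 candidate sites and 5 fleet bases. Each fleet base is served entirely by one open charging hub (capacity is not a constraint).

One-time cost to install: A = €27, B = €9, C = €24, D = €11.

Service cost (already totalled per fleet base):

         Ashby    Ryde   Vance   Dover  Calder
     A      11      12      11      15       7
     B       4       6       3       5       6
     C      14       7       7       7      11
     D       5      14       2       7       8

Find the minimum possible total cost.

Minimum total cost: 33

For any fixed open set, each fleet base goes to its cheapest open site; total = fixed + service.
{B}: Ashby→B 4, Ryde→B 6, Vance→B 3, Dover→B 5, Calder→B 6. Service 24; fixed 9; total 33.
{B, D}: Ashby→B 4, Ryde→B 6, Vance→D 2, Dover→B 5, Calder→B 6. Service 23; fixed 20; total 43.
{D}: service 36 + fixed 11 = 47
{A, B, C, D}: service 23 + fixed 71 = 94
(All 15 nonempty subsets were checked; B only is lowest.)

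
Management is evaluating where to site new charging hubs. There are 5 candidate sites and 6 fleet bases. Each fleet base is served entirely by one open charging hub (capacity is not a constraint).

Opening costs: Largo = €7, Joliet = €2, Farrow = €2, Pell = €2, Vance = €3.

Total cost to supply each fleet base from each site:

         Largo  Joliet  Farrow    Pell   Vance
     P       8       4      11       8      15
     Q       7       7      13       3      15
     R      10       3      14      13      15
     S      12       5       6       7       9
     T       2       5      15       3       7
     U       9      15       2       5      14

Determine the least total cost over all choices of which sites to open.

For any fixed open set, each fleet base goes to its cheapest open site; total = fixed + service.
{Joliet, Farrow, Pell}: P→Joliet 4, Q→Pell 3, R→Joliet 3, S→Joliet 5, T→Pell 3, U→Farrow 2. Service 20; fixed 6; total 26.
{Joliet, Pell}: service 23 + fixed 4 = 27
{Joliet, Farrow, Pell, Vance}: service 20 + fixed 9 = 29
{Largo, Joliet, Farrow, Pell, Vance}: service 19 + fixed 16 = 35
No other subset beats 26.

Minimum total cost: 26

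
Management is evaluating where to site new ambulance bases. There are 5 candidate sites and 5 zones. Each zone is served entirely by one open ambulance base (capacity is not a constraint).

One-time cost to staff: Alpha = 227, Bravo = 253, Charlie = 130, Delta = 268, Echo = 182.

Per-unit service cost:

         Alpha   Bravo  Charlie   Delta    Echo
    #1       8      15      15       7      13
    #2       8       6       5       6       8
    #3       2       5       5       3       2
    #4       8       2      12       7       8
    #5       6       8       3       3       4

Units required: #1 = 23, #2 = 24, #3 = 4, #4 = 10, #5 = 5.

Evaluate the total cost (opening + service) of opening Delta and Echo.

Each zone is assigned to its cheapest site among the open ones.
{Delta, Echo}: #1→Delta 7·23=161, #2→Delta 6·24=144, #3→Echo 2·4=8, #4→Delta 7·10=70, #5→Delta 3·5=15. Service 398; fixed 450; total 848.

Total cost: 848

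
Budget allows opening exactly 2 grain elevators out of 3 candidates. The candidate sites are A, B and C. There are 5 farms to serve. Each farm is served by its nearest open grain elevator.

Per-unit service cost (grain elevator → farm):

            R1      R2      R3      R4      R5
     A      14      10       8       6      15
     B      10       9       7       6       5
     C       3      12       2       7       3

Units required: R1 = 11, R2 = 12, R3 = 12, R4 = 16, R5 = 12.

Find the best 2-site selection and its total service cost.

Choose B and C; total service cost 297.

With exactly 2 open, each farm uses its cheapest among the chosen.
{B, C}: R1→C 3·11=33, R2→B 9·12=108, R3→C 2·12=24, R4→B 6·16=96, R5→C 3·12=36. Service cost 297.
{A, C}: service cost 309
{A, B}: service cost 458
Among all 3 size-2 choices, {B, C} is lowest.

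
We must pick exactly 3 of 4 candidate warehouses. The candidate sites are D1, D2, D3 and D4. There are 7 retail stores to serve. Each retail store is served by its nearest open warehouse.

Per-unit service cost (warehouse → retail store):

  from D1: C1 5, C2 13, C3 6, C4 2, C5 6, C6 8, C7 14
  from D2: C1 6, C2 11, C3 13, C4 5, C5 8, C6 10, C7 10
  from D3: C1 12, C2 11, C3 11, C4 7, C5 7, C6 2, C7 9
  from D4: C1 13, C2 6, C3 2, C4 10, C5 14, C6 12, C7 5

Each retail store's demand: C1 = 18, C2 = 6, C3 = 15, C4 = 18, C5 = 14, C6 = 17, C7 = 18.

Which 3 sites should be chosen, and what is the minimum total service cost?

Choose D1, D3 and D4; total service cost 400.

With exactly 3 open, each retail store uses its cheapest among the chosen.
{D1, D3, D4}: C1→D1 5·18=90, C2→D4 6·6=36, C3→D4 2·15=30, C4→D1 2·18=36, C5→D1 6·14=84, C6→D3 2·17=34, C7→D4 5·18=90. Service cost 400.
{D2, D3, D4}: service cost 486
{D1, D2, D4}: service cost 502
Among all 4 size-3 choices, {D1, D3, D4} is lowest.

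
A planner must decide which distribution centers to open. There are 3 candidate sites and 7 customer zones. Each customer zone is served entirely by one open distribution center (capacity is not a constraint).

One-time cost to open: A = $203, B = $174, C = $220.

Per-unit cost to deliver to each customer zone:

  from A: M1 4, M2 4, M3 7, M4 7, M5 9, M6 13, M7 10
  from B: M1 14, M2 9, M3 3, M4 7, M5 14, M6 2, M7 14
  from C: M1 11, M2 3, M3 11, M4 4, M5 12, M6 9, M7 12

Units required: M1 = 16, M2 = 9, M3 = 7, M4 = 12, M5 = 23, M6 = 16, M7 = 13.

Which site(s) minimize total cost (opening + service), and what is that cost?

Open A and B; minimum total cost 951.

For any fixed open set, each customer zone goes to its cheapest open site; total = fixed + service.
{A, B}: M1→A 4·16=64, M2→A 4·9=36, M3→B 3·7=21, M4→A 7·12=84, M5→A 9·23=207, M6→B 2·16=32, M7→A 10·13=130. Service 574; fixed 377; total 951.
{A}: M1→A 4·16=64, M2→A 4·9=36, M3→A 7·7=49, M4→A 7·12=84, M5→A 9·23=207, M6→A 13·16=208, M7→A 10·13=130. Service 778; fixed 203; total 981.
{A, C}: M1→A 4·16=64, M2→C 3·9=27, M3→A 7·7=49, M4→C 4·12=48, M5→A 9·23=207, M6→C 9·16=144, M7→A 10·13=130. Service 669; fixed 423; total 1092.
{A, B, C}: M1→A 4·16=64, M2→C 3·9=27, M3→B 3·7=21, M4→C 4·12=48, M5→A 9·23=207, M6→B 2·16=32, M7→A 10·13=130. Service 529; fixed 597; total 1126.
No other subset beats 951.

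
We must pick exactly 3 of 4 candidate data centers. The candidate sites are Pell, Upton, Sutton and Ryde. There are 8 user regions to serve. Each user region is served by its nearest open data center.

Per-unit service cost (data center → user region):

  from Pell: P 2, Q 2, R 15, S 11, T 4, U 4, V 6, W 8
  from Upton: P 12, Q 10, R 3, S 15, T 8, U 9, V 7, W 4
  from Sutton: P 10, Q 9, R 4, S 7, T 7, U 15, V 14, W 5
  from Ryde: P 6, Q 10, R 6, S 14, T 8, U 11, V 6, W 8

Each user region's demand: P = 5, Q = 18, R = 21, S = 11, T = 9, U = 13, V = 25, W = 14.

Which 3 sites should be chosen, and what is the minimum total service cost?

Choose Pell, Upton and Sutton; total service cost 480.

With exactly 3 open, each user region uses its cheapest among the chosen.
{Pell, Upton, Sutton}: P→Pell 2·5=10, Q→Pell 2·18=36, R→Upton 3·21=63, S→Sutton 7·11=77, T→Pell 4·9=36, U→Pell 4·13=52, V→Pell 6·25=150, W→Upton 4·14=56. Service cost 480.
{Pell, Sutton, Ryde}: service cost 515
{Pell, Upton, Ryde}: service cost 524
Among all 4 size-3 choices, {Pell, Upton, Sutton} is lowest.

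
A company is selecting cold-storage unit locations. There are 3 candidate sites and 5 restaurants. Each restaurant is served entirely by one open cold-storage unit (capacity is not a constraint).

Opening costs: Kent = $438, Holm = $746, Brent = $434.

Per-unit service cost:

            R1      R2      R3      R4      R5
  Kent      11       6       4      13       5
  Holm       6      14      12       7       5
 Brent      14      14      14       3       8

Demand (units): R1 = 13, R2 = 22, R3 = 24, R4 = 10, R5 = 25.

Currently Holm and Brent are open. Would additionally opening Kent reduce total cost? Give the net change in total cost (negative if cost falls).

No — net change +70 (cost rises by 70).

Current service cost with {Holm, Brent}: 829.
Adding Kent: each restaurant re-picks its cheapest; new service cost 461, saving 368.
Extra fixed cost: 438. Net change = 438 − 368 = 70.
(Totals: 2009 → 2079.)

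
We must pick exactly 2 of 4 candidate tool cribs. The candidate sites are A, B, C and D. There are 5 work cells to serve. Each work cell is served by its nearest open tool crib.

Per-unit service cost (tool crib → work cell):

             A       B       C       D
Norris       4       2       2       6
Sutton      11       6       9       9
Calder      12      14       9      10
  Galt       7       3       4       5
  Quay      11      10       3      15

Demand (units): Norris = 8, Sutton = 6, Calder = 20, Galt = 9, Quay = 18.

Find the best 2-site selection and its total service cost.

Choose B and C; total service cost 313.

With exactly 2 open, each work cell uses its cheapest among the chosen.
{B, C}: Norris→B 2·8=16, Sutton→B 6·6=36, Calder→C 9·20=180, Galt→B 3·9=27, Quay→C 3·18=54. Service cost 313.
{A, C}: service cost 340
{C, D}: service cost 340
Among all 6 size-2 choices, {B, C} is lowest.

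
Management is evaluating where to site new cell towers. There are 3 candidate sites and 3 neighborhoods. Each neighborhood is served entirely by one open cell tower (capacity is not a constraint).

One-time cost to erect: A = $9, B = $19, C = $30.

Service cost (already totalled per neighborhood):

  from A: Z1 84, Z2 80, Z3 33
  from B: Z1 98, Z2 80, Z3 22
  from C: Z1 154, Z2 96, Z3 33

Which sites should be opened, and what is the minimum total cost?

For any fixed open set, each neighborhood goes to its cheapest open site; total = fixed + service.
{A}: Z1→A 84, Z2→A 80, Z3→A 33. Service 197; fixed 9; total 206.
{A, B}: Z1→A 84, Z2→A 80, Z3→B 22. Service 186; fixed 28; total 214.
{B}: service 200 + fixed 19 = 219
{A, B, C}: Z1→A 84, Z2→A 80, Z3→B 22. Service 186; fixed 58; total 244.
(All 7 nonempty subsets were checked; A only is lowest.)

Open A only; minimum total cost 206.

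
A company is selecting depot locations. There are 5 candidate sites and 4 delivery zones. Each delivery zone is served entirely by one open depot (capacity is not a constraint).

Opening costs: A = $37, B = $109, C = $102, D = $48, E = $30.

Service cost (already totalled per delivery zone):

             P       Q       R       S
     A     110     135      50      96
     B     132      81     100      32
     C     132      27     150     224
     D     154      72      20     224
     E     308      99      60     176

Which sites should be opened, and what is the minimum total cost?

For any fixed open set, each delivery zone goes to its cheapest open site; total = fixed + service.
{A, D}: P→A 110, Q→D 72, R→D 20, S→A 96. Service 298; fixed 85; total 383.
{A, D, E}: service 298 + fixed 115 = 413
{B, D}: service 256 + fixed 157 = 413
{A, B, C, D, E}: service 189 + fixed 326 = 515
No other subset beats 383.

Open A and D; minimum total cost 383.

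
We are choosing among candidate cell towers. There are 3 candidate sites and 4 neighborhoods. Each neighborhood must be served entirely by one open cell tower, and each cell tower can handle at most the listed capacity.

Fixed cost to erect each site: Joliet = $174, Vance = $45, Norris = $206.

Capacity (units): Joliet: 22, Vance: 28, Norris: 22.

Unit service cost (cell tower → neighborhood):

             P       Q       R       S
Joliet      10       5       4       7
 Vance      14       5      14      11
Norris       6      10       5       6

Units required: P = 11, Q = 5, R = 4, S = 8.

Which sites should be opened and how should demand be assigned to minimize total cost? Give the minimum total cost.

Open {Vance}: P→Vance 14·11=154, Q→Vance 5·5=25, R→Vance 14·4=56, S→Vance 11·8=88.
Loads: Vance carries 28/28. Service 323; fixed 45; total 368.
Next best feasible plan costs 446.

Minimum total cost: 368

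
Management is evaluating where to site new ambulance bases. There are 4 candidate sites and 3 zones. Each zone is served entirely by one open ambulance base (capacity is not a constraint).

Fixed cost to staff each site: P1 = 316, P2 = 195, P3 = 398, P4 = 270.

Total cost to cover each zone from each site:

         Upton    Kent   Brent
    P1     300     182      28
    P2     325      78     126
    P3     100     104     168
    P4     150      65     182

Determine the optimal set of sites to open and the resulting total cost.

Open P4 only; minimum total cost 667.

For any fixed open set, each zone goes to its cheapest open site; total = fixed + service.
{P4}: Upton→P4 150, Kent→P4 65, Brent→P4 182. Service 397; fixed 270; total 667.
{P2}: service 529 + fixed 195 = 724
{P3}: Upton→P3 100, Kent→P3 104, Brent→P3 168. Service 372; fixed 398; total 770.
{P1, P2, P3, P4}: service 193 + fixed 1179 = 1372
No other subset beats 667.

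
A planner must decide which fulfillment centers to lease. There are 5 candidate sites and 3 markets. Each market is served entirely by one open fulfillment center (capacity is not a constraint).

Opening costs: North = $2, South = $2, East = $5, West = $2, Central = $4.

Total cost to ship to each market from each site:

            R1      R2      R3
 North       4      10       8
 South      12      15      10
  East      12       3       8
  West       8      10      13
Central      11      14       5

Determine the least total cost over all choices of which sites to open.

For any fixed open set, each market goes to its cheapest open site; total = fixed + service.
{North, East}: R1→North 4, R2→East 3, R3→North 8. Service 15; fixed 7; total 22.
{North, East, Central}: service 12 + fixed 11 = 23
{North}: service 22 + fixed 2 = 24
{North, South, East, West, Central}: service 12 + fixed 15 = 27
No other subset beats 22.

Minimum total cost: 22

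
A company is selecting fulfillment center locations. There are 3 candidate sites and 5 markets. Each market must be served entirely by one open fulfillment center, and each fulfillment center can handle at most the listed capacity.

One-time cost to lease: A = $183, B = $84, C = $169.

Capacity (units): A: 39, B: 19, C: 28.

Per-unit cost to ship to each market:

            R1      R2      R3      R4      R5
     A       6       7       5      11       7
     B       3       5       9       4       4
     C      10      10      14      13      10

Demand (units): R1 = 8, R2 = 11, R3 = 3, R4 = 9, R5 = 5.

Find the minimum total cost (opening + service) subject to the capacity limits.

Minimum total cost: 454

Open {A, B}: R1→B 3·8=24, R2→A 7·11=77, R3→A 5·3=15, R4→B 4·9=36, R5→A 7·5=35.
Loads: A carries 19/39, B carries 17/19. Service 187; fixed 267; total 454.
Next best feasible plan costs 457.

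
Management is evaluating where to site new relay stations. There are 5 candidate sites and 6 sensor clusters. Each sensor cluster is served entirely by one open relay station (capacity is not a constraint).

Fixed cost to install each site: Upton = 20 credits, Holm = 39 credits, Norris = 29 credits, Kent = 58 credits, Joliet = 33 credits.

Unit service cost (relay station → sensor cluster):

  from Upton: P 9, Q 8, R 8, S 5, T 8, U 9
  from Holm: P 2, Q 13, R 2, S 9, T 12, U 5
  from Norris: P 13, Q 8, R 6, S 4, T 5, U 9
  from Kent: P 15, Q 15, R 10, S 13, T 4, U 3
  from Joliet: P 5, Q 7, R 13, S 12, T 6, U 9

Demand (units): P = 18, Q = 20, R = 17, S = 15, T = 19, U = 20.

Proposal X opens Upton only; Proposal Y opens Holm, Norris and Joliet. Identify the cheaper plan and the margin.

Proposal X: {Upton}: P→Upton 9·18=162, Q→Upton 8·20=160, R→Upton 8·17=136, S→Upton 5·15=75, T→Upton 8·19=152, U→Upton 9·20=180. Service 865; fixed 20; total 885.
Proposal Y: {Holm, Norris, Joliet}: P→Holm 2·18=36, Q→Joliet 7·20=140, R→Holm 2·17=34, S→Norris 4·15=60, T→Norris 5·19=95, U→Holm 5·20=100. Service 465; fixed 101; total 566.
Difference: |885 − 566| = 319.

Proposal Y is cheaper by 319.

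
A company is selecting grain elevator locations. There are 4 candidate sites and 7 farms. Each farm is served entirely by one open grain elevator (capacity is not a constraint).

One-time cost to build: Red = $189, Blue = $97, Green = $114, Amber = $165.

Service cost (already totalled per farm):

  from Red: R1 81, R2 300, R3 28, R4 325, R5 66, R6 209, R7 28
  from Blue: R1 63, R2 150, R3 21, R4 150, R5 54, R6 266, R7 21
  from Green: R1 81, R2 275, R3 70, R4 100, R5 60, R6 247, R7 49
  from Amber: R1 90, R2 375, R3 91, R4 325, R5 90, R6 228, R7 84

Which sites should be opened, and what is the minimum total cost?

Open Blue only; minimum total cost 822.

For any fixed open set, each farm goes to its cheapest open site; total = fixed + service.
{Blue}: R1→Blue 63, R2→Blue 150, R3→Blue 21, R4→Blue 150, R5→Blue 54, R6→Blue 266, R7→Blue 21. Service 725; fixed 97; total 822.
{Blue, Green}: service 656 + fixed 211 = 867
{Blue, Amber}: R1→Blue 63, R2→Blue 150, R3→Blue 21, R4→Blue 150, R5→Blue 54, R6→Amber 228, R7→Blue 21. Service 687; fixed 262; total 949.
{Red, Blue, Green, Amber}: service 618 + fixed 565 = 1183
No other subset beats 822.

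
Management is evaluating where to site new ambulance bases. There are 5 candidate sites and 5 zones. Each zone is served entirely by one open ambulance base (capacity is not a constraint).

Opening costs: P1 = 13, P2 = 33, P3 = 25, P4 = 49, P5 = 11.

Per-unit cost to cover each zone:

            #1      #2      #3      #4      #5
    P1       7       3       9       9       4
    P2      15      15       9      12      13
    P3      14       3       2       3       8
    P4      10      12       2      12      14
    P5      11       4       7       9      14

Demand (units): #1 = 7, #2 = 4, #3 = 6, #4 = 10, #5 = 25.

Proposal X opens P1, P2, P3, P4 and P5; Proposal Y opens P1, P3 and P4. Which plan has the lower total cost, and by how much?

Proposal X: {P1, P2, P3, P4, P5}: #1→P1 7·7=49, #2→P1 3·4=12, #3→P3 2·6=12, #4→P3 3·10=30, #5→P1 4·25=100. Service 203; fixed 131; total 334.
Proposal Y: {P1, P3, P4}: #1→P1 7·7=49, #2→P1 3·4=12, #3→P3 2·6=12, #4→P3 3·10=30, #5→P1 4·25=100. Service 203; fixed 87; total 290.
Difference: |334 − 290| = 44.

Proposal Y is cheaper by 44.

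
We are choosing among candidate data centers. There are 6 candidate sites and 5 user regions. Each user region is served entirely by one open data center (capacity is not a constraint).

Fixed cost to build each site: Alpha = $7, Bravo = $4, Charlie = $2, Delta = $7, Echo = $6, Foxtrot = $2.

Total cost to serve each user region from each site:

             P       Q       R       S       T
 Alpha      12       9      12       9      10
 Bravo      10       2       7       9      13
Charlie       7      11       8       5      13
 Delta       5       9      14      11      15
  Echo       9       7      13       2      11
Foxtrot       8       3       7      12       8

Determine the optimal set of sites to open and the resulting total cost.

Open Charlie and Foxtrot; minimum total cost 34.

For any fixed open set, each user region goes to its cheapest open site; total = fixed + service.
{Charlie, Foxtrot}: P→Charlie 7, Q→Foxtrot 3, R→Foxtrot 7, S→Charlie 5, T→Foxtrot 8. Service 30; fixed 4; total 34.
{Echo, Foxtrot}: P→Foxtrot 8, Q→Foxtrot 3, R→Foxtrot 7, S→Echo 2, T→Foxtrot 8. Service 28; fixed 8; total 36.
{Bravo, Charlie, Foxtrot}: P→Charlie 7, Q→Bravo 2, R→Bravo 7, S→Charlie 5, T→Foxtrot 8. Service 29; fixed 8; total 37.
{Alpha, Bravo, Charlie, Delta, Echo, Foxtrot}: P→Delta 5, Q→Bravo 2, R→Bravo 7, S→Echo 2, T→Foxtrot 8. Service 24; fixed 28; total 52.
No other subset beats 34.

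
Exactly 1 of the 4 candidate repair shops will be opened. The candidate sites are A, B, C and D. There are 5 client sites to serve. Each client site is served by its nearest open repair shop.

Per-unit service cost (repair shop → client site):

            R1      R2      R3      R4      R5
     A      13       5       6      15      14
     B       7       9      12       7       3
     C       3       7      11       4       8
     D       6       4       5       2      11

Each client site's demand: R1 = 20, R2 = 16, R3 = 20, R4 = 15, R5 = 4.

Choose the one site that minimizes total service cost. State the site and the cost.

Choose D only; total service cost 358.

With exactly 1 open, each client site uses its cheapest among the chosen.
{D}: R1→D 6·20=120, R2→D 4·16=64, R3→D 5·20=100, R4→D 2·15=30, R5→D 11·4=44. Service cost 358.
{C}: service cost 484
{B}: service cost 641
Among all 4 size-1 choices, {D} is lowest.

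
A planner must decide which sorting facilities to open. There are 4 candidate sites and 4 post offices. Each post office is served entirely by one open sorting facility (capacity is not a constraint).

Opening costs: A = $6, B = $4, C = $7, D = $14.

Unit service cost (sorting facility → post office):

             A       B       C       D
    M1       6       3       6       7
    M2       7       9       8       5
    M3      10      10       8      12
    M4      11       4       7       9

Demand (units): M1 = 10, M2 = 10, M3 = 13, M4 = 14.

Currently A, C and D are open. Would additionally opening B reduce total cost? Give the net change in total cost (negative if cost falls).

Yes — net change −68 (cost falls by 68).

Current service cost with {A, C, D}: 312.
Adding B: each post office re-picks its cheapest; new service cost 240, saving 72.
Extra fixed cost: 4. Net change = 4 − 72 = -68.
(Totals: 339 → 271.)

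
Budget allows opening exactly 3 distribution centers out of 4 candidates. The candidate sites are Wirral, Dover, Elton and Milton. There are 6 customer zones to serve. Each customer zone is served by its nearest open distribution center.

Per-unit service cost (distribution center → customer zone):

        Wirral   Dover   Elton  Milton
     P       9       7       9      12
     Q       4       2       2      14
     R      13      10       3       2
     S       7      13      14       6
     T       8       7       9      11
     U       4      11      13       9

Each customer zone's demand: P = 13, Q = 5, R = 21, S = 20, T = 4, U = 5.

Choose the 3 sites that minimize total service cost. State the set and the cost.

Choose Wirral, Dover and Milton; total service cost 311.

With exactly 3 open, each customer zone uses its cheapest among the chosen.
{Wirral, Dover, Milton}: P→Dover 7·13=91, Q→Dover 2·5=10, R→Milton 2·21=42, S→Milton 6·20=120, T→Dover 7·4=28, U→Wirral 4·5=20. Service cost 311.
{Dover, Elton, Milton}: service cost 336
{Wirral, Elton, Milton}: service cost 341
Among all 4 size-3 choices, {Wirral, Dover, Milton} is lowest.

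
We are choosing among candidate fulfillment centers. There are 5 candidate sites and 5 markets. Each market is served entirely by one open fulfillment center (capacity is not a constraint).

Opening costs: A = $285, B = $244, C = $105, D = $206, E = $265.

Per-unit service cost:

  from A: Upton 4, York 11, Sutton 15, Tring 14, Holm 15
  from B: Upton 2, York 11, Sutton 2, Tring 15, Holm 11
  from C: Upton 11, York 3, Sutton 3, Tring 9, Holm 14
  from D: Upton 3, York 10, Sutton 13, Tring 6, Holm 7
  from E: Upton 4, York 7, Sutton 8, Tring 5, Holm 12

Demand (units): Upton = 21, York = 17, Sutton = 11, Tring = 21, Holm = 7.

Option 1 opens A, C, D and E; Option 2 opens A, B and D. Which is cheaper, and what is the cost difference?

Option 1: {A, C, D, E}: Upton→D 3·21=63, York→C 3·17=51, Sutton→C 3·11=33, Tring→E 5·21=105, Holm→D 7·7=49. Service 301; fixed 861; total 1162.
Option 2: {A, B, D}: Upton→B 2·21=42, York→D 10·17=170, Sutton→B 2·11=22, Tring→D 6·21=126, Holm→D 7·7=49. Service 409; fixed 735; total 1144.
Difference: |1162 − 1144| = 18.

Option 2 is cheaper by 18.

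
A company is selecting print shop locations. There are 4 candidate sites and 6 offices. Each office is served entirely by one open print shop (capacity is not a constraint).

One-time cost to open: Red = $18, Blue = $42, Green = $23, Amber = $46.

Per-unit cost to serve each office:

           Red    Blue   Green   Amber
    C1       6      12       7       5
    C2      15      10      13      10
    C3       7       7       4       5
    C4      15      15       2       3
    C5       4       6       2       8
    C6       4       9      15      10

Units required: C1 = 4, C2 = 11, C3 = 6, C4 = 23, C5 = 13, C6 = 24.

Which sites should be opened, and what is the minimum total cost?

For any fixed open set, each office goes to its cheapest open site; total = fixed + service.
{Red, Green}: C1→Red 6·4=24, C2→Green 13·11=143, C3→Green 4·6=24, C4→Green 2·23=46, C5→Green 2·13=26, C6→Red 4·24=96. Service 359; fixed 41; total 400.
{Red, Blue, Green}: service 326 + fixed 83 = 409
{Red, Green, Amber}: service 322 + fixed 87 = 409
{Red, Blue, Green, Amber}: C1→Amber 5·4=20, C2→Blue 10·11=110, C3→Green 4·6=24, C4→Green 2·23=46, C5→Green 2·13=26, C6→Red 4·24=96. Service 322; fixed 129; total 451.
No other subset beats 400.

Open Red and Green; minimum total cost 400.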